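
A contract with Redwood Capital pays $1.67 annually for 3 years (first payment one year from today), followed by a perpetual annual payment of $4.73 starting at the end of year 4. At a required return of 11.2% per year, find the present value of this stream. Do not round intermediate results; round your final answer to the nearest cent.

PV of 3-year annuity: $1.67 × [1 − (1+0.112)^−3] / 0.112 = 4.06685
Perpetuity value at year 3: $4.73 / 0.112 = 42.23214
PV of perpetuity: 42.23214 / (1+0.112)^3 = 30.71346
Total PV = 4.06685 + 30.71346 = 34.78031

$34.78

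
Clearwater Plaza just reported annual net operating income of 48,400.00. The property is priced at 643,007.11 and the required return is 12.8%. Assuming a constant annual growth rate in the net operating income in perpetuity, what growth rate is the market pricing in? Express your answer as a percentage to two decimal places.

P = D₀(1+g)/(r−g) ⇒ P(r−g) = D₀(1+g) ⇒ g(P+D₀) = P·r − D₀
g = (P·r − D₀)/(P + D₀) = (643,007.11×0.128 − 48,400.00) / (643,007.11 + 48,400.00) = 0.049038

4.90%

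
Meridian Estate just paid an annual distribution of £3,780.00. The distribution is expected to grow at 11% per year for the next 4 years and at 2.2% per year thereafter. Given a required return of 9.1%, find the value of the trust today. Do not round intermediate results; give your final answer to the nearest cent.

D_1 = 4195.80000
D_2 = 4657.33800
D_3 = 5169.64518
D_4 = 5738.30615
Terminal value at year 4: TV = D_4×(1+g_2)/(r−g_2) = 5864.54889/0.069 = 84993.46210
P_0 = D_1/(1+r)^1 + D_2/(1+r)^2 + D_3/(1+r)^3 + D_4/(1+r)^4 + TV/(1+r)^4
    = 3845.82951 + 3912.80546 + 3980.94781 + 4050.27688 + 59991.05751 = 75780.91718

£75780.92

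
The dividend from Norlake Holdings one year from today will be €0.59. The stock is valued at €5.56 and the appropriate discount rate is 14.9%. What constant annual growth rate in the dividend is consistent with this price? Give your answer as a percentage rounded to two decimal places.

P = D₁/(r−g) ⇒ g = r − D₁/P = 0.149 − €0.59/€5.56 = 0.042885

4.29%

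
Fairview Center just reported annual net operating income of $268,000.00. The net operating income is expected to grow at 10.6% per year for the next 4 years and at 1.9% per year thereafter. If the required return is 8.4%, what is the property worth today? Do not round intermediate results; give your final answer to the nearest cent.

D_1 = 296408.00000
D_2 = 327827.24800
D_3 = 362576.93629
D_4 = 401010.09153
Terminal value at year 4: TV = D_4×(1+g_2)/(r−g_2) = 408629.28327/0.065 = 6286604.35806
P_0 = D_1/(1+r)^1 + D_2/(1+r)^2 + D_3/(1+r)^3 + D_4/(1+r)^4 + TV/(1+r)^4
    = 273439.11439 + 278988.61671 + 284650.74731 + 290427.79200 + 4553014.15454 = 5680520.42495

$5680520.42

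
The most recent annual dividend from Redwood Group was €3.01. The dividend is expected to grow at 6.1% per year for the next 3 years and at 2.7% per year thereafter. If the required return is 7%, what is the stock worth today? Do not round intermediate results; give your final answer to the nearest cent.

€78.97

D_1 = 3.19361
D_2 = 3.38842
D_3 = 3.59511
Terminal value at year 3: TV = D_3×(1+g_2)/(r−g_2) = 3.69218/0.043 = 85.86470
P_0 = D_1/(1+r)^1 + D_2/(1+r)^2 + D_3/(1+r)^3 + TV/(1+r)^3
    = 2.98468 + 2.95958 + 2.93468 + 70.09117 = 78.97011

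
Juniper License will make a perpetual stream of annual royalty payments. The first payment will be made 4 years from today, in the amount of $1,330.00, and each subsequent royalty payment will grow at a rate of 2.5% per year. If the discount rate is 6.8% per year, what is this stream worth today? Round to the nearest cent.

Value at end of year 3: C₁ / (r − g) = $1,330.00 / (0.068 − 0.025) = $30,930.2326
Discount to today: PV = $30,930.2326 / (1 + 0.068)^3 = $30,930.2326 / 1.218186 = $25,390.39

$25390.39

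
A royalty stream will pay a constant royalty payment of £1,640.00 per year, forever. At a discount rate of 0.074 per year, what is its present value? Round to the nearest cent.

£22162.16

Level perpetuity: PV = C / r = £1,640.00 / 0.074 = £22,162.16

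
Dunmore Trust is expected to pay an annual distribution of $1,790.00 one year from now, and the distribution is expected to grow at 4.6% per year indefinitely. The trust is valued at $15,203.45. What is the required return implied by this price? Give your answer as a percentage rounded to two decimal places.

16.37%

P = D₁/(r − g) ⇒ r = D₁/P + g = $1,790.0000/$15,203.45 + 0.046 = 0.117736 + 0.046 = 0.163736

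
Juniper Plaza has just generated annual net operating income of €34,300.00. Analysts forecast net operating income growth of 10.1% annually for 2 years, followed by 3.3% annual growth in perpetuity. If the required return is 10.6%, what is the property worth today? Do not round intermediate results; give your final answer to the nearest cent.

D_1 = 37764.30000
D_2 = 41578.49430
Terminal value at year 2: TV = D_2×(1+g_2)/(r−g_2) = 42950.58461/0.073 = 588364.17277
P_0 = D_1/(1+r)^1 + D_2/(1+r)^2 + TV/(1+r)^2
    = 34144.93671 + 33990.57443 + 480989.90936 = 549125.42050

€549125.42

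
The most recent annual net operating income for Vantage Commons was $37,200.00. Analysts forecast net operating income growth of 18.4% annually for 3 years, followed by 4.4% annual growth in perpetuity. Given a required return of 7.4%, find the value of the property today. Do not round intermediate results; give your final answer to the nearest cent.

$1870521.85

D_1 = 44044.80000
D_2 = 52149.04320
D_3 = 61744.46715
Terminal value at year 3: TV = D_3×(1+g_2)/(r−g_2) = 64461.22370/0.03 = 2148707.45678
P_0 = D_1/(1+r)^1 + D_2/(1+r)^2 + D_3/(1+r)^3 + TV/(1+r)^3
    = 41010.05587 + 45210.34092 + 49840.82276 + 1734460.63211 = 1870521.85166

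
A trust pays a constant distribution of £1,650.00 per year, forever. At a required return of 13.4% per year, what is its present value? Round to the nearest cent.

£12313.43

Level perpetuity: PV = C / r = £1,650.00 / 0.134 = £12,313.43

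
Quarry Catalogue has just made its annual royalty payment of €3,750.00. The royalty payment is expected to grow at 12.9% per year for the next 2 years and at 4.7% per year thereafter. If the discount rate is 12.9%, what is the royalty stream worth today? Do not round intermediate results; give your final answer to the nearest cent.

D_1 = 4233.75000
D_2 = 4779.90375
Terminal value at year 2: TV = D_2×(1+g_2)/(r−g_2) = 5004.55923/0.082 = 61031.21008
P_0 = D_1/(1+r)^1 + D_2/(1+r)^2 + TV/(1+r)^2
    = 3750.00000 + 3750.00000 + 47881.09756 = 55381.09756

€55381.10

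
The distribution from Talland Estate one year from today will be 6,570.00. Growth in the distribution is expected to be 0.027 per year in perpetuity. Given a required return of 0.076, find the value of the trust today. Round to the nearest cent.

134081.63

Growing perpetuity: P = D₁ / (r − g) = 6,570.0000 / (0.076 − 0.027) = 134,081.63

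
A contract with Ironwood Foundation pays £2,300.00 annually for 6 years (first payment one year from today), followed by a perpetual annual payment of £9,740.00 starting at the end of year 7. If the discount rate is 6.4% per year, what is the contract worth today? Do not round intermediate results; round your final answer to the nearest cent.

£116057.92

PV of 6-year annuity: £2,300.00 × [1 − (1+0.064)^−6] / 0.064 = 11169.09193
Perpetuity value at year 6: £9,740.00 / 0.064 = 152187.50000
PV of perpetuity: 152187.50000 / (1+0.064)^6 = 104888.82375
Total PV = 11169.09193 + 104888.82375 = 116057.91568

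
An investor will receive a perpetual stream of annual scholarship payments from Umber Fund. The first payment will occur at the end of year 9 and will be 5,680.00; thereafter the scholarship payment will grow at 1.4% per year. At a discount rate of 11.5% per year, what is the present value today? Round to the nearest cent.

Value at end of year 8: C₁ / (r − g) = 5,680.00 / (0.115 − 0.014) = 56,237.6238
Discount to today: PV = 56,237.6238 / (1 + 0.115)^8 = 56,237.6238 / 2.388905 = 23,541.17

23541.17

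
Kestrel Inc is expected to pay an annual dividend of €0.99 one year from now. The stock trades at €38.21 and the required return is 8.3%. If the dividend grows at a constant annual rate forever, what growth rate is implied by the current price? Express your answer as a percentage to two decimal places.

P = D₁/(r−g) ⇒ g = r − D₁/P = 0.083 − €0.99/€38.21 = 0.057091

5.71%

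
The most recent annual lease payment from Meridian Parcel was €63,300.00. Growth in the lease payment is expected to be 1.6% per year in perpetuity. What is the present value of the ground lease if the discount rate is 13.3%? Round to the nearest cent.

D₁ = D₀ × (1 + g) = €63,300.00 × 1.016 = €64,312.8000
Growing perpetuity: P = D₁ / (r − g) = €64,312.8000 / (0.133 − 0.016) = €549,682.05

€549682.05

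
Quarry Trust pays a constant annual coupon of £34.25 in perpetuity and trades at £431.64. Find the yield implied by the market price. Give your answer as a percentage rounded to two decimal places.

7.93%

P = C/r ⇒ r = C/P = £34.25/£431.64 = 0.079349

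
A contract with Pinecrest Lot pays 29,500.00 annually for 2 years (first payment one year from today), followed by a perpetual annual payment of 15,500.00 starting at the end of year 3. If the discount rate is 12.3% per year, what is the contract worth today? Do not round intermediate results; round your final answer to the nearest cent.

149584.03

PV of 2-year annuity: 29,500.00 × [1 − (1+0.123)^−2] / 0.123 = 49660.66120
Perpetuity value at year 2: 15,500.00 / 0.123 = 126016.26016
PV of perpetuity: 126016.26016 / (1+0.123)^2 = 99923.37038
Total PV = 49660.66120 + 99923.37038 = 149584.03158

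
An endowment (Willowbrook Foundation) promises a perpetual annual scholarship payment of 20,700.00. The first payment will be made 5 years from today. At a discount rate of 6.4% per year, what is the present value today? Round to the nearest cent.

Value at end of year 4: C / r = 20,700.00 / 0.064 = 323,437.5000
Discount to today: PV = 323,437.5000 / (1 + 0.064)^4 = 323,437.5000 / 1.281641 = 252,361.94

252361.94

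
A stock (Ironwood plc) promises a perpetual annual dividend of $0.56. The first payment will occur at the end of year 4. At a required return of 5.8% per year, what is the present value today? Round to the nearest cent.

Value at end of year 3: C / r = $0.56 / 0.058 = $9.6552
Discount to today: PV = $9.6552 / (1 + 0.058)^3 = $9.6552 / 1.184287 = $8.15

$8.15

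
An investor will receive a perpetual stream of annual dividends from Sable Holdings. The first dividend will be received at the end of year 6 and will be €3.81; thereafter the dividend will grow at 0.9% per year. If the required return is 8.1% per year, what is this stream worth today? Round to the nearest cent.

€35.85

Value at end of year 5: C₁ / (r − g) = €3.81 / (0.081 − 0.009) = €52.9167
Discount to today: PV = €52.9167 / (1 + 0.081)^5 = €52.9167 / 1.476143 = €35.85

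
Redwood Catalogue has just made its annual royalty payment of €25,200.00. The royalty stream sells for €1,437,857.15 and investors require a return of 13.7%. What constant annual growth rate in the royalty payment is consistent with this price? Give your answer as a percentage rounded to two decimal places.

P = D₀(1+g)/(r−g) ⇒ P(r−g) = D₀(1+g) ⇒ g(P+D₀) = P·r − D₀
g = (P·r − D₀)/(P + D₀) = (€1,437,857.15×0.137 − €25,200.00) / (€1,437,857.15 + €25,200.00) = 0.117416

11.74%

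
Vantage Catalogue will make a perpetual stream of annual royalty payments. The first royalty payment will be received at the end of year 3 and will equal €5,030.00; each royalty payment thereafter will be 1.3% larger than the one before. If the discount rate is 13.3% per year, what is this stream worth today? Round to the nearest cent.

Value at end of year 2: C₁ / (r − g) = €5,030.00 / (0.133 − 0.013) = €41,916.6667
Discount to today: PV = €41,916.6667 / (1 + 0.133)^2 = €41,916.6667 / 1.283689 = €32,653.29

€32653.29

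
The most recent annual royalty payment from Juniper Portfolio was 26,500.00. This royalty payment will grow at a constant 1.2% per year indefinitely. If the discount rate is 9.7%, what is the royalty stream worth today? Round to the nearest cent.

315505.88

D₁ = D₀ × (1 + g) = 26,500.00 × 1.012 = 26,818.0000
Growing perpetuity: P = D₁ / (r − g) = 26,818.0000 / (0.097 − 0.012) = 315,505.88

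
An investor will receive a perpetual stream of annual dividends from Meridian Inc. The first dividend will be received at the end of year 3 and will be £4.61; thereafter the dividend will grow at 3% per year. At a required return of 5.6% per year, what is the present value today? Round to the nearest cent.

£159.00

Value at end of year 2: C₁ / (r − g) = £4.61 / (0.056 − 0.03) = £177.3077
Discount to today: PV = £177.3077 / (1 + 0.056)^2 = £177.3077 / 1.115136 = £159.00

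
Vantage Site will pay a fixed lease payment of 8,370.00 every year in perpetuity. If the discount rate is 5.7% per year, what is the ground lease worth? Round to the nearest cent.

Level perpetuity: PV = C / r = 8,370.00 / 0.057 = 146,842.11

146842.11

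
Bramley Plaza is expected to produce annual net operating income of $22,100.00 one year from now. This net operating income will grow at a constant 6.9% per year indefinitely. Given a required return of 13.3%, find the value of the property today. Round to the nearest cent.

Growing perpetuity: P = D₁ / (r − g) = $22,100.0000 / (0.133 − 0.069) = $345,312.50

$345312.50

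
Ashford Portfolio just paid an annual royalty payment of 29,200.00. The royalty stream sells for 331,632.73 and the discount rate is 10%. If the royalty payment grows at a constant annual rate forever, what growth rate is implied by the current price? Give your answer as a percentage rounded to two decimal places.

1.10%

P = D₀(1+g)/(r−g) ⇒ P(r−g) = D₀(1+g) ⇒ g(P+D₀) = P·r − D₀
g = (P·r − D₀)/(P + D₀) = (331,632.73×0.1 − 29,200.00) / (331,632.73 + 29,200.00) = 0.010984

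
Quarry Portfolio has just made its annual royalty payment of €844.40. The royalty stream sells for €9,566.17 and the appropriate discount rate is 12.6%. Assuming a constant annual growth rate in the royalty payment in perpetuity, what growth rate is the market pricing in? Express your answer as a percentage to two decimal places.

P = D₀(1+g)/(r−g) ⇒ P(r−g) = D₀(1+g) ⇒ g(P+D₀) = P·r − D₀
g = (P·r − D₀)/(P + D₀) = (€9,566.17×0.126 − €844.40) / (€9,566.17 + €844.40) = 0.034670

3.47%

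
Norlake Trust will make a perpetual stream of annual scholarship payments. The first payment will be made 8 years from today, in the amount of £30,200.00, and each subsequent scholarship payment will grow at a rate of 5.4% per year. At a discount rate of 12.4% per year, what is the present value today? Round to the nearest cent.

£190346.42

Value at end of year 7: C₁ / (r − g) = £30,200.00 / (0.124 − 0.054) = £431,428.5714
Discount to today: PV = £431,428.5714 / (1 + 0.124)^7 = £431,428.5714 / 2.266544 = £190,346.42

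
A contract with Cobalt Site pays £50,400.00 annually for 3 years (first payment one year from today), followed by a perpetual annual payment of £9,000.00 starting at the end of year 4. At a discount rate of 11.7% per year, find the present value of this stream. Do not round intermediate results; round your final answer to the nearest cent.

PV of 3-year annuity: £50,400.00 × [1 − (1+0.117)^−3] / 0.117 = 121679.08785
Perpetuity value at year 3: £9,000.00 / 0.117 = 76923.07692
PV of perpetuity: 76923.07692 / (1+0.117)^3 = 55194.66838
Total PV = 121679.08785 + 55194.66838 = 176873.75623

£176873.76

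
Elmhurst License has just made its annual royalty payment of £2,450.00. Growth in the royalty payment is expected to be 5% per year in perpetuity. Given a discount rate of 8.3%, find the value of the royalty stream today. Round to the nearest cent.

£77954.55

D₁ = D₀ × (1 + g) = £2,450.00 × 1.05 = £2,572.5000
Growing perpetuity: P = D₁ / (r − g) = £2,572.5000 / (0.083 − 0.05) = £77,954.55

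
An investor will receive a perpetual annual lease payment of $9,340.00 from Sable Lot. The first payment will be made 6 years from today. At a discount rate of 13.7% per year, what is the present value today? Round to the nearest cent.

$35877.65

Value at end of year 5: C / r = $9,340.00 / 0.137 = $68,175.1825
Discount to today: PV = $68,175.1825 / (1 + 0.137)^5 = $68,175.1825 / 1.900213 = $35,877.65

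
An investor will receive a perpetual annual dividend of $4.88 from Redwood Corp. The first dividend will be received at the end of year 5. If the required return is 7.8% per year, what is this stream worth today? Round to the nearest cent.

$46.33

Value at end of year 4: C / r = $4.88 / 0.078 = $62.5641
Discount to today: PV = $62.5641 / (1 + 0.078)^4 = $62.5641 / 1.350439 = $46.33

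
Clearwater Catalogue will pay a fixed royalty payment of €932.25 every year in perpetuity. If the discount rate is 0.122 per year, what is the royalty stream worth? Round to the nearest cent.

€7641.39

Level perpetuity: PV = C / r = €932.25 / 0.122 = €7,641.39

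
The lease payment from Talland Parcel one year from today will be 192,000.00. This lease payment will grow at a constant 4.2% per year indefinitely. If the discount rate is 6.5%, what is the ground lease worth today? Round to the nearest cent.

Growing perpetuity: P = D₁ / (r − g) = 192,000.0000 / (0.065 − 0.042) = 8,347,826.09

8347826.09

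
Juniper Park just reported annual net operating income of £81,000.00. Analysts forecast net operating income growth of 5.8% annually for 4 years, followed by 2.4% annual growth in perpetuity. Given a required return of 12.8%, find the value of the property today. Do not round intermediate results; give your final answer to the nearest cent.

£894003.26

D_1 = 85698.00000
D_2 = 90668.48400
D_3 = 95927.25607
D_4 = 101491.03692
Terminal value at year 4: TV = D_4×(1+g_2)/(r−g_2) = 103926.82181/0.104 = 999296.36356
P_0 = D_1/(1+r)^1 + D_2/(1+r)^2 + D_3/(1+r)^3 + D_4/(1+r)^4 + TV/(1+r)^4
    = 75973.40426 + 71258.74264 + 66836.65755 + 62688.99263 + 617245.46591 = 894003.26299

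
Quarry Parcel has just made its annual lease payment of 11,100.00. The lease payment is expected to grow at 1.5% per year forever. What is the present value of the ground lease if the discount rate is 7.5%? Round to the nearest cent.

187775.00

D₁ = D₀ × (1 + g) = 11,100.00 × 1.015 = 11,266.5000
Growing perpetuity: P = D₁ / (r − g) = 11,266.5000 / (0.075 − 0.015) = 187,775.00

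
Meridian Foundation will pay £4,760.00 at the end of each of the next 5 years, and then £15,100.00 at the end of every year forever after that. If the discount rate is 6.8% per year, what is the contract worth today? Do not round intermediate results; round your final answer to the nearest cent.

£179434.78

PV of 5-year annuity: £4,760.00 × [1 − (1+0.068)^−5] / 0.068 = 19621.90088
Perpetuity value at year 5: £15,100.00 / 0.068 = 222058.82353
PV of perpetuity: 222058.82353 / (1+0.068)^5 = 159812.87746
Total PV = 19621.90088 + 159812.87746 = 179434.77834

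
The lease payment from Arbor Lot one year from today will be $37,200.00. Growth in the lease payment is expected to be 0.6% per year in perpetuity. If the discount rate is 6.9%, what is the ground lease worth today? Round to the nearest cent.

$590476.19

Growing perpetuity: P = D₁ / (r − g) = $37,200.0000 / (0.069 − 0.006) = $590,476.19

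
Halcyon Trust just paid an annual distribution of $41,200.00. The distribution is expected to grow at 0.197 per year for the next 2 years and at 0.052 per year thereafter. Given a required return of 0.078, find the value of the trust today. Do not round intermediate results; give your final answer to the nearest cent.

D_1 = 49316.40000
D_2 = 59031.73080
Terminal value at year 2: TV = D_2×(1+g_2)/(r−g_2) = 62101.38080/0.026 = 2388514.64622
P_0 = D_1/(1+r)^1 + D_2/(1+r)^2 + TV/(1+r)^2
    = 45748.05195 + 50798.16158 + 2055371.76849 = 2151917.98202

$2151917.98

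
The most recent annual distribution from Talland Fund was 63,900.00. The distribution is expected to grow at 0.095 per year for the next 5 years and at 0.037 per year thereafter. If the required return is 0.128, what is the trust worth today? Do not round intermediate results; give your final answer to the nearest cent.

920245.04

D_1 = 69970.50000
D_2 = 76617.69750
D_3 = 83896.37876
D_4 = 91866.53474
D_5 = 100593.85555
Terminal value at year 5: TV = D_5×(1+g_2)/(r−g_2) = 104315.82820/0.091 = 1146327.78243
P_0 = D_1/(1+r)^1 + D_2/(1+r)^2 + D_3/(1+r)^3 + D_4/(1+r)^4 + D_5/(1+r)^5 + TV/(1+r)^5
    = 62030.58511 + 60215.86054 + 58454.22632 + 56744.12928 + 55084.06167 + 627716.17524 = 920245.03816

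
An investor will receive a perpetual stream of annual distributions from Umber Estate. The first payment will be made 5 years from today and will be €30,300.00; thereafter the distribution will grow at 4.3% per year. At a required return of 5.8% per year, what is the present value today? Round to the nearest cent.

Value at end of year 4: C₁ / (r − g) = €30,300.00 / (0.058 − 0.043) = €2,020,000.0000
Discount to today: PV = €2,020,000.0000 / (1 + 0.058)^4 = €2,020,000.0000 / 1.252976 = €1,612,162.07

€1612162.07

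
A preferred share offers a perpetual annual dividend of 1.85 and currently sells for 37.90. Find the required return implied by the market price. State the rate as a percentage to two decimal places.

P = C/r ⇒ r = C/P = 1.85/37.90 = 0.048813

4.88%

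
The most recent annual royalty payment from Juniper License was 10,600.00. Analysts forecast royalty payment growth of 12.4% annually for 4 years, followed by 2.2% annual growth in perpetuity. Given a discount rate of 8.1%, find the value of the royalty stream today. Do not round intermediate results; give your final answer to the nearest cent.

261406.08

D_1 = 11914.40000
D_2 = 13391.78560
D_3 = 15052.36701
D_4 = 16918.86052
Terminal value at year 4: TV = D_4×(1+g_2)/(r−g_2) = 17291.07546/0.059 = 293069.07552
P_0 = D_1/(1+r)^1 + D_2/(1+r)^2 + D_3/(1+r)^3 + D_4/(1+r)^4 + TV/(1+r)^4
    = 11021.64662 + 11460.06550 + 11915.92379 + 12389.91521 + 214618.53130 = 261406.08243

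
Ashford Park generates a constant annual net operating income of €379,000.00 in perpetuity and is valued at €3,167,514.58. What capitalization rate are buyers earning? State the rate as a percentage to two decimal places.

11.97%

P = C/r ⇒ r = C/P = €379,000.00/€3,167,514.58 = 0.119652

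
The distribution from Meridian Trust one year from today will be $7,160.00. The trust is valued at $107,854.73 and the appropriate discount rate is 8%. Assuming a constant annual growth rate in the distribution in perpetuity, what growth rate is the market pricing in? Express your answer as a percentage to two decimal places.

P = D₁/(r−g) ⇒ g = r − D₁/P = 0.08 − $7,160.00/$107,854.73 = 0.013614

1.36%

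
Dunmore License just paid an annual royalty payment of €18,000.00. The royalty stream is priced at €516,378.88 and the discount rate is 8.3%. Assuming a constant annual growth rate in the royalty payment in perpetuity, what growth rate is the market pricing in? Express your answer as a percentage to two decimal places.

4.65%

P = D₀(1+g)/(r−g) ⇒ P(r−g) = D₀(1+g) ⇒ g(P+D₀) = P·r − D₀
g = (P·r − D₀)/(P + D₀) = (€516,378.88×0.083 − €18,000.00) / (€516,378.88 + €18,000.00) = 0.046520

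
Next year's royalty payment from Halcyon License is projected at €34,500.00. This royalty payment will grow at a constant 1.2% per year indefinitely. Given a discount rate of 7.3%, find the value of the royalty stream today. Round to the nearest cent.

€565573.77

Growing perpetuity: P = D₁ / (r − g) = €34,500.0000 / (0.073 − 0.012) = €565,573.77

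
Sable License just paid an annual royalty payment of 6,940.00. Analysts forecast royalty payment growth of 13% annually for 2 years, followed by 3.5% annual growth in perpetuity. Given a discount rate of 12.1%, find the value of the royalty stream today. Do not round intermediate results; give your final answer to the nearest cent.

D_1 = 7842.20000
D_2 = 8861.68600
Terminal value at year 2: TV = D_2×(1+g_2)/(r−g_2) = 9171.84501/0.086 = 106649.36058
P_0 = D_1/(1+r)^1 + D_2/(1+r)^2 + TV/(1+r)^2
    = 6995.71811 + 7051.88355 + 84868.59857 = 98916.20024

98916.20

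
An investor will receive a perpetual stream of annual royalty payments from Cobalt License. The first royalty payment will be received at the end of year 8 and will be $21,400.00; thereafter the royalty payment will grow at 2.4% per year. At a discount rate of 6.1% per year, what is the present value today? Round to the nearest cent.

$382124.04

Value at end of year 7: C₁ / (r − g) = $21,400.00 / (0.061 − 0.024) = $578,378.3784
Discount to today: PV = $578,378.3784 / (1 + 0.061)^7 = $578,378.3784 / 1.513588 = $382,124.04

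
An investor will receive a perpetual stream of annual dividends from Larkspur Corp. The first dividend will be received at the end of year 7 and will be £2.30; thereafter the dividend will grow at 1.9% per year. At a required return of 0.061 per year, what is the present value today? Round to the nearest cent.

£38.39

Value at end of year 6: C₁ / (r − g) = £2.30 / (0.061 − 0.019) = £54.7619
Discount to today: PV = £54.7619 / (1 + 0.061)^6 = £54.7619 / 1.426567 = £38.39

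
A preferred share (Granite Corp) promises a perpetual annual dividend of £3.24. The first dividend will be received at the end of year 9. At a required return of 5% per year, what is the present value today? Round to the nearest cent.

Value at end of year 8: C / r = £3.24 / 0.05 = £64.8000
Discount to today: PV = £64.8000 / (1 + 0.05)^8 = £64.8000 / 1.477455 = £43.86

£43.86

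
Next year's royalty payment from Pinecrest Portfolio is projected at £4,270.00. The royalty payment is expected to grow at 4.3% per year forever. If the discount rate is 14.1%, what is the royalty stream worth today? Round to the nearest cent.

Growing perpetuity: P = D₁ / (r − g) = £4,270.0000 / (0.141 − 0.043) = £43,571.43

£43571.43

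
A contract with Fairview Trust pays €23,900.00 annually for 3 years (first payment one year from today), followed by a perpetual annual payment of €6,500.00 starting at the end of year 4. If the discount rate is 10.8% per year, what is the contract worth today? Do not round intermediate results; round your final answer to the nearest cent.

PV of 3-year annuity: €23,900.00 × [1 − (1+0.108)^−3] / 0.108 = 58608.54200
Perpetuity value at year 3: €6,500.00 / 0.108 = 60185.18519
PV of perpetuity: 60185.18519 / (1+0.108)^3 = 44245.62355
Total PV = 58608.54200 + 44245.62355 = 102854.16556

€102854.17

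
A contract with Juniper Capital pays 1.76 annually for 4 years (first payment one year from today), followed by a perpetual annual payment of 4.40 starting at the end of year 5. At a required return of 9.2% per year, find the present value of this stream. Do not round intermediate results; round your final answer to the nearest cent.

39.31

PV of 4-year annuity: 1.76 × [1 − (1+0.092)^−4] / 0.092 = 5.67697
Perpetuity value at year 4: 4.40 / 0.092 = 47.82609
PV of perpetuity: 47.82609 / (1+0.092)^4 = 33.63367
Total PV = 5.67697 + 33.63367 = 39.31064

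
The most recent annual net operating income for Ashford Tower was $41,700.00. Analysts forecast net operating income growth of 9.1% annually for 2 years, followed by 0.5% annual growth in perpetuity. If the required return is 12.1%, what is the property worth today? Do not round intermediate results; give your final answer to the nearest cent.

$422283.85

D_1 = 45494.70000
D_2 = 49634.71770
Terminal value at year 2: TV = D_2×(1+g_2)/(r−g_2) = 49882.89129/0.116 = 430024.92490
P_0 = D_1/(1+r)^1 + D_2/(1+r)^2 + TV/(1+r)^2
    = 40584.03211 + 39497.92956 + 342201.88972 = 422283.85139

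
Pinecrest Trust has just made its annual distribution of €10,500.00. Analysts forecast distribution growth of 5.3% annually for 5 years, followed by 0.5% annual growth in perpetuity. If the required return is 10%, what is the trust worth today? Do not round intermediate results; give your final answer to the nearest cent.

D_1 = 11056.50000
D_2 = 11642.49450
D_3 = 12259.54671
D_4 = 12909.30268
D_5 = 13593.49573
Terminal value at year 5: TV = D_5×(1+g_2)/(r−g_2) = 13661.46320/0.095 = 143804.87584
P_0 = D_1/(1+r)^1 + D_2/(1+r)^2 + D_3/(1+r)^3 + D_4/(1+r)^4 + D_5/(1+r)^5 + TV/(1+r)^5
    = 10051.36364 + 9621.89628 + 9210.77889 + 8817.22743 + 8440.49135 + 89291.51377 = 135433.27137

€135433.27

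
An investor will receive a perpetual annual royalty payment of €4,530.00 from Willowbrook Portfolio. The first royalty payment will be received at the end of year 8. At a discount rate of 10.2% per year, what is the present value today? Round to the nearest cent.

€22502.30

Value at end of year 7: C / r = €4,530.00 / 0.102 = €44,411.7647
Discount to today: PV = €44,411.7647 / (1 + 0.102)^7 = €44,411.7647 / 1.973655 = €22,502.30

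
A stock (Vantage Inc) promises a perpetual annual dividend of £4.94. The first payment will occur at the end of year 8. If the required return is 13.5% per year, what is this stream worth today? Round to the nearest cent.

£15.08

Value at end of year 7: C / r = £4.94 / 0.135 = £36.5926
Discount to today: PV = £36.5926 / (1 + 0.135)^7 = £36.5926 / 2.426448 = £15.08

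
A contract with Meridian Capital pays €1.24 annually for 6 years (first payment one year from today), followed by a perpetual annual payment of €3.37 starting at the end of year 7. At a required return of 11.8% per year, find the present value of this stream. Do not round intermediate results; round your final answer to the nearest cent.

€19.75

PV of 6-year annuity: €1.24 × [1 − (1+0.118)^−6] / 0.118 = 5.12715
Perpetuity value at year 6: €3.37 / 0.118 = 28.55932
PV of perpetuity: 28.55932 / (1+0.118)^6 = 14.62504
Total PV = 5.12715 + 14.62504 = 19.75219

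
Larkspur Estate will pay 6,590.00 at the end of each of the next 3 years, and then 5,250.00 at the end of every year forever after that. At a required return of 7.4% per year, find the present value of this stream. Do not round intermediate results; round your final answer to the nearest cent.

74436.99

PV of 3-year annuity: 6,590.00 × [1 − (1+0.074)^−3] / 0.074 = 17168.62805
Perpetuity value at year 3: 5,250.00 / 0.074 = 70945.94595
PV of perpetuity: 70945.94595 / (1+0.074)^3 = 57268.35911
Total PV = 17168.62805 + 57268.35911 = 74436.98716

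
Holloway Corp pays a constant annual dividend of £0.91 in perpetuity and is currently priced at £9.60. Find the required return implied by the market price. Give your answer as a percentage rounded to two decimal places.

P = C/r ⇒ r = C/P = £0.91/£9.60 = 0.094792

9.48%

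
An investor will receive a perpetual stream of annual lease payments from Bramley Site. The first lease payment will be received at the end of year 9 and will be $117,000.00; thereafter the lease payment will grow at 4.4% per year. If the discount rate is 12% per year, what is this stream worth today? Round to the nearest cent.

Value at end of year 8: C₁ / (r − g) = $117,000.00 / (0.12 − 0.044) = $1,539,473.6842
Discount to today: PV = $1,539,473.6842 / (1 + 0.12)^8 = $1,539,473.6842 / 2.475963 = $621,767.60

$621767.60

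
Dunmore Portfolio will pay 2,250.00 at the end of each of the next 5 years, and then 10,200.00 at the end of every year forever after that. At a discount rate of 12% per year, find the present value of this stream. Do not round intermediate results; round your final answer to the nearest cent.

PV of 5-year annuity: 2,250.00 × [1 − (1+0.12)^−5] / 0.12 = 8110.74646
Perpetuity value at year 5: 10,200.00 / 0.12 = 85000.00000
PV of perpetuity: 85000.00000 / (1+0.12)^5 = 48231.28274
Total PV = 8110.74646 + 48231.28274 = 56342.02919

56342.03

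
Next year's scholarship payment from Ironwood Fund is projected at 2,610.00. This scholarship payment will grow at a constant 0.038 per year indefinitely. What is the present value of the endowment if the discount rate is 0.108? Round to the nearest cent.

Growing perpetuity: P = D₁ / (r − g) = 2,610.0000 / (0.108 − 0.038) = 37,285.71

37285.71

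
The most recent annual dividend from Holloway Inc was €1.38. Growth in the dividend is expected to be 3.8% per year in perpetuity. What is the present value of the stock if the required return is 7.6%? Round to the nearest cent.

€37.70

D₁ = D₀ × (1 + g) = €1.38 × 1.038 = €1.4324
Growing perpetuity: P = D₁ / (r − g) = €1.4324 / (0.076 − 0.038) = €37.70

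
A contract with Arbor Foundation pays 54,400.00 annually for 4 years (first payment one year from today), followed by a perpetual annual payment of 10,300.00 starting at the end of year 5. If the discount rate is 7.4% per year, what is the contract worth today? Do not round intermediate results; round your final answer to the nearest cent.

287226.18

PV of 4-year annuity: 54,400.00 × [1 − (1+0.074)^−4] / 0.074 = 182612.52532
Perpetuity value at year 4: 10,300.00 / 0.074 = 139189.18919
PV of perpetuity: 139189.18919 / (1+0.074)^4 = 104613.65590
Total PV = 182612.52532 + 104613.65590 = 287226.18122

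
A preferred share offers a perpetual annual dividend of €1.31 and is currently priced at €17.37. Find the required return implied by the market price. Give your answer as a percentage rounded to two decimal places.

7.54%

P = C/r ⇒ r = C/P = €1.31/€17.37 = 0.075417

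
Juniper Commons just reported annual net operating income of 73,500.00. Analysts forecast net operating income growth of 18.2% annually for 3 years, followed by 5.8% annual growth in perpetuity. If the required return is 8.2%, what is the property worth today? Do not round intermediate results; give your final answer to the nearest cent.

4487909.85

D_1 = 86877.00000
D_2 = 102688.61400
D_3 = 121377.94175
Terminal value at year 3: TV = D_3×(1+g_2)/(r−g_2) = 128417.86237/0.024 = 5350744.26539
P_0 = D_1/(1+r)^1 + D_2/(1+r)^2 + D_3/(1+r)^3 + TV/(1+r)^3
    = 80292.97597 + 87713.76857 + 95820.40153 + 4224082.70074 = 4487909.84681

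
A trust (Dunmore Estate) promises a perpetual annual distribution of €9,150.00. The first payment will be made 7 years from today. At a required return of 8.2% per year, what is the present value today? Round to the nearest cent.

Value at end of year 6: C / r = €9,150.00 / 0.082 = €111,585.3659
Discount to today: PV = €111,585.3659 / (1 + 0.082)^6 = €111,585.3659 / 1.604588 = €69,541.44

€69541.44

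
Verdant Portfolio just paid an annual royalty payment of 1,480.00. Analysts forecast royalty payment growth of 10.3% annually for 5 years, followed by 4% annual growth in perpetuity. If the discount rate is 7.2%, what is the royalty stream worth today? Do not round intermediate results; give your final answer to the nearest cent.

63536.07

D_1 = 1632.44000
D_2 = 1800.58132
D_3 = 1986.04120
D_4 = 2190.60344
D_5 = 2416.23559
Terminal value at year 5: TV = D_5×(1+g_2)/(r−g_2) = 2512.88502/0.032 = 78527.65678
P_0 = D_1/(1+r)^1 + D_2/(1+r)^2 + D_3/(1+r)^3 + D_4/(1+r)^4 + D_5/(1+r)^5 + TV/(1+r)^5
    = 1522.79851 + 1566.83466 + 1612.14424 + 1658.76409 + 1706.73208 + 55468.79250 = 63536.06607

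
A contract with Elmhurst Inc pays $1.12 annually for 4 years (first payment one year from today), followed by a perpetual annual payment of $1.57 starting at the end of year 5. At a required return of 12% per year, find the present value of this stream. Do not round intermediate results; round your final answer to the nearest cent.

PV of 4-year annuity: $1.12 × [1 − (1+0.12)^−4] / 0.12 = 3.40183
Perpetuity value at year 4: $1.57 / 0.12 = 13.08333
PV of perpetuity: 13.08333 / (1+0.12)^4 = 8.31469
Total PV = 3.40183 + 8.31469 = 11.71653

$11.72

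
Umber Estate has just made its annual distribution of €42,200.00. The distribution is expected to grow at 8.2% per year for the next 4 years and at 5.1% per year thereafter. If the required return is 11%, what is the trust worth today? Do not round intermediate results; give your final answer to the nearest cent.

D_1 = 45660.40000
D_2 = 49404.55280
D_3 = 53455.72613
D_4 = 57839.09567
Terminal value at year 4: TV = D_4×(1+g_2)/(r−g_2) = 60788.88955/0.059 = 1030320.16189
P_0 = D_1/(1+r)^1 + D_2/(1+r)^2 + D_3/(1+r)^3 + D_4/(1+r)^4 + TV/(1+r)^4
    = 41135.49550 + 40097.84336 + 39086.36623 + 38100.40384 + 678703.80392 = 837123.91284

€837123.91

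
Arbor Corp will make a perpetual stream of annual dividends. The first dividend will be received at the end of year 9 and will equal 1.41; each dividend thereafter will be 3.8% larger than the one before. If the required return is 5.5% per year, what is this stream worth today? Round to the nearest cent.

54.04

Value at end of year 8: C₁ / (r − g) = 1.41 / (0.055 − 0.038) = 82.9412
Discount to today: PV = 82.9412 / (1 + 0.055)^8 = 82.9412 / 1.534687 = 54.04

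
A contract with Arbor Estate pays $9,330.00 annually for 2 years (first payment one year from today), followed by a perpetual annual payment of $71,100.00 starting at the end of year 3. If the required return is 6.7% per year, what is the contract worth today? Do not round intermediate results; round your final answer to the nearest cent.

PV of 2-year annuity: $9,330.00 × [1 − (1+0.067)^−2] / 0.067 = 16939.21505
Perpetuity value at year 2: $71,100.00 / 0.067 = 1061194.02985
PV of perpetuity: 1061194.02985 / (1+0.067)^2 = 932107.40714
Total PV = 16939.21505 + 932107.40714 = 949046.62219

$949046.62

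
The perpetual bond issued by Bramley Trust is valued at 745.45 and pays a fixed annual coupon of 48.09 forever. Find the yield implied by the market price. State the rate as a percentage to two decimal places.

P = C/r ⇒ r = C/P = 48.09/745.45 = 0.064511

6.45%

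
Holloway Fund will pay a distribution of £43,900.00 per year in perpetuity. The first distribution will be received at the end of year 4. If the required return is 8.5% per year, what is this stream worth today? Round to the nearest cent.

Value at end of year 3: C / r = £43,900.00 / 0.085 = £516,470.5882
Discount to today: PV = £516,470.5882 / (1 + 0.085)^3 = £516,470.5882 / 1.277289 = £404,349.01

£404349.01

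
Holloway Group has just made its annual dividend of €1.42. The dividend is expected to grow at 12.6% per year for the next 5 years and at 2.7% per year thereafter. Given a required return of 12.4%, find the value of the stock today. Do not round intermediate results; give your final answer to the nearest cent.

D_1 = 1.59892
D_2 = 1.80038
D_3 = 2.02723
D_4 = 2.28266
D_5 = 2.57028
Terminal value at year 5: TV = D_5×(1+g_2)/(r−g_2) = 2.63968/0.097 = 27.21316
P_0 = D_1/(1+r)^1 + D_2/(1+r)^2 + D_3/(1+r)^3 + D_4/(1+r)^4 + D_5/(1+r)^5 + TV/(1+r)^5
    = 1.42253 + 1.42506 + 1.42759 + 1.43013 + 1.43268 + 15.16867 = 22.30666

€22.31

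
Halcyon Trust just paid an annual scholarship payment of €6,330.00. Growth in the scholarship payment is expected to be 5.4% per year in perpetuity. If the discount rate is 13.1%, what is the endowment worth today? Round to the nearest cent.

€86647.01

D₁ = D₀ × (1 + g) = €6,330.00 × 1.054 = €6,671.8200
Growing perpetuity: P = D₁ / (r − g) = €6,671.8200 / (0.131 − 0.054) = €86,647.01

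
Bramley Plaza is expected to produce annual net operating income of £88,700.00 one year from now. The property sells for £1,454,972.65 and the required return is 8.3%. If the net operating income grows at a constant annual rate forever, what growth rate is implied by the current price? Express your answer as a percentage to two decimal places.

2.20%

P = D₁/(r−g) ⇒ g = r − D₁/P = 0.083 − £88,700.00/£1,454,972.65 = 0.022037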